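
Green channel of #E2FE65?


Color: #E2FE65
R = E2 = 226
G = FE = 254
B = 65 = 101
Green = 254


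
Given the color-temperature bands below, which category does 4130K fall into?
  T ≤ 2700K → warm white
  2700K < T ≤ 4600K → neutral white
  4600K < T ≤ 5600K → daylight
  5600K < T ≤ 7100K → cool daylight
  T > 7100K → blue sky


Temperature: 4130K
2700K < 4130K ≤ 4600K → neutral white
Classification: neutral white


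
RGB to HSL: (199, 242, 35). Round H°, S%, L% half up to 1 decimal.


Normalize: R'=199/255≈0.7804, G'=242/255≈0.9490, B'=35/255≈0.1373
Max=242/255, Min=35/255, Δ=Max-Min=207/255
L = (Max+Min)/2 = (242+35)/510 = 277/510 = 0.54313… → L = 54.3%
L > 0.5 → S = Δ/(2-Max-Min) = 207/(510-242-35) = 207/233 = 0.88841… → S = 88.8%
(the 1/255 factors cancel in S and H, so raw channel differences can be used)
Max is G' → H = 60 × ((B-R)/Δ + 2) = 60 × ((35-199)/207 + 2)
  -164/207 + 2 = -0.7922… + 2 = 1.2077…
  H = 60 × 1.2077… = 72.463…° → H = 72.5°
= HSL(72.5°, 88.8%, 54.3%)


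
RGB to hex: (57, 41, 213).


R = 57 → 39 (hex)
G = 41 → 29 (hex)
B = 213 → D5 (hex)
Hex = #3929D5


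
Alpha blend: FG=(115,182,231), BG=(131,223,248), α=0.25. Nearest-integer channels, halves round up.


C = α×F + (1-α)×B, with 1-α = 0.75
R: 0.25×115 + 0.75×131 = 28.75 + 98.25 = 127.00 → 127
G: 0.25×182 + 0.75×223 = 45.50 + 167.25 = 212.75 → 213
B: 0.25×231 + 0.75×248 = 57.75 + 186.00 = 243.75 → 244
= RGB(127, 213, 244)


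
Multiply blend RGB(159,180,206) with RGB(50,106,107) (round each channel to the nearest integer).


Multiply: C = A×B/255, rounded to nearest integer
R: 159×50/255 = 7950/255 ≈ 31.176 → 31
G: 180×106/255 = 19080/255 ≈ 74.824 → 75
B: 206×107/255 = 22042/255 ≈ 86.439 → 86
= RGB(31, 75, 86)


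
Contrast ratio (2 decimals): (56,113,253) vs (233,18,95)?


Linearize each sRGB channel c=v/255: c/12.92 if c ≤ 0.04045 else ((c+0.055)/1.055)^2.4
L = 0.2126×R_lin + 0.7152×G_lin + 0.0722×B_lin
Color 1 (56,113,253):
  R=56: 56/255≈0.2196 > 0.04045 → ((0.2196+0.055)/1.055)^2.4 ≈ 0.03955
  G=113: 113/255≈0.4431 > 0.04045 → ((0.4431+0.055)/1.055)^2.4 ≈ 0.16513
  B=253: 253/255≈0.9922 > 0.04045 → ((0.9922+0.055)/1.055)^2.4 ≈ 0.98225
  L1 = 0.2126×0.03955 + 0.7152×0.16513 + 0.0722×0.98225 ≈ 0.19743
Color 2 (233,18,95):
  R=233: 233/255≈0.9137 > 0.04045 → ((0.9137+0.055)/1.055)^2.4 ≈ 0.81485
  G=18: 18/255≈0.0706 > 0.04045 → ((0.0706+0.055)/1.055)^2.4 ≈ 0.00605
  B=95: 95/255≈0.3725 > 0.04045 → ((0.3725+0.055)/1.055)^2.4 ≈ 0.11444
  L2 = 0.2126×0.81485 + 0.7152×0.00605 + 0.0722×0.11444 ≈ 0.18582
Lighter = 0.19743, Darker = 0.18582
Ratio = (L_lighter + 0.05) / (L_darker + 0.05)
Ratio = (0.19743 + 0.05) / (0.18582 + 0.05) = 0.24743 / 0.23582 ≈ 1.0492
Ratio ≈ 1.05:1


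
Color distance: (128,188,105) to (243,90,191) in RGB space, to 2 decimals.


d = √[(R₁-R₂)² + (G₁-G₂)² + (B₁-B₂)²]
d = √[(128-243)² + (188-90)² + (105-191)²]
d = √[13225 + 9604 + 7396]
d = √30225
d ≈ 173.85


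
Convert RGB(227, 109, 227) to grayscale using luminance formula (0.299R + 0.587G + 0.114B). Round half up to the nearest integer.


Gray = 0.299×R + 0.587×G + 0.114×B
Gray = 0.299×227 + 0.587×109 + 0.114×227
Gray = 67.873 + 63.983 + 25.878
Gray = 157.734 → round half up → 158
Gray = 158


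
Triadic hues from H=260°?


Triadic: equally spaced at 120° intervals
H1 = 260°
H2 = (260 + 120) mod 360 = 20°
H3 = (260 + 240) mod 360 = 140°
Triadic = 260°, 20°, 140°


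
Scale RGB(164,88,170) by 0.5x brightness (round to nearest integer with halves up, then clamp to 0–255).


Multiply each channel by 0.5, round half up, clamp to [0, 255]
R: 164×0.5 = 82
G: 88×0.5 = 44
B: 170×0.5 = 85
= RGB(82, 44, 85)


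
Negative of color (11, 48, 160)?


Invert: (255-R, 255-G, 255-B)
R: 255-11 = 244
G: 255-48 = 207
B: 255-160 = 95
= RGB(244, 207, 95)


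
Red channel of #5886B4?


Color: #5886B4
R = 58 = 88
G = 86 = 134
B = B4 = 180
Red = 88


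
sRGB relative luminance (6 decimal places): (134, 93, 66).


Linearize each channel (sRGB transfer function): c = v/255; c_lin = c/12.92 if c ≤ 0.04045, else ((c+0.055)/1.055)^2.4
  R: 134/255 ≈ 0.525490 > 0.04045 → ((0.525490+0.055)/1.055)^2.4 ≈ 0.238398
  G: 93/255 ≈ 0.364706 > 0.04045 → ((0.364706+0.055)/1.055)^2.4 ≈ 0.109462
  B: 66/255 ≈ 0.258824 > 0.04045 → ((0.258824+0.055)/1.055)^2.4 ≈ 0.054480
R_lin = 0.238398, G_lin = 0.109462, B_lin = 0.054480
L = 0.2126×R + 0.7152×G + 0.0722×B
L = 0.2126×0.238398 + 0.7152×0.109462 + 0.0722×0.054480
L ≈ 0.132904


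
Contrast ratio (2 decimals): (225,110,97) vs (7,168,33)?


Linearize each sRGB channel c=v/255: c/12.92 if c ≤ 0.04045 else ((c+0.055)/1.055)^2.4
L = 0.2126×R_lin + 0.7152×G_lin + 0.0722×B_lin
Color 1 (225,110,97):
  R=225: 225/255≈0.8824 > 0.04045 → ((0.8824+0.055)/1.055)^2.4 ≈ 0.75294
  G=110: 110/255≈0.4314 > 0.04045 → ((0.4314+0.055)/1.055)^2.4 ≈ 0.15593
  B=97: 97/255≈0.3804 > 0.04045 → ((0.3804+0.055)/1.055)^2.4 ≈ 0.11954
  L1 = 0.2126×0.75294 + 0.7152×0.15593 + 0.0722×0.11954 ≈ 0.28022
Color 2 (7,168,33):
  R=7: 7/255≈0.0275 ≤ 0.04045 → 0.0275/12.92 ≈ 0.00212
  G=168: 168/255≈0.6588 > 0.04045 → ((0.6588+0.055)/1.055)^2.4 ≈ 0.39157
  B=33: 33/255≈0.1294 > 0.04045 → ((0.1294+0.055)/1.055)^2.4 ≈ 0.01521
  L2 = 0.2126×0.00212 + 0.7152×0.39157 + 0.0722×0.01521 ≈ 0.28160
Lighter = 0.28160, Darker = 0.28022
Ratio = (L_lighter + 0.05) / (L_darker + 0.05)
Ratio = (0.28160 + 0.05) / (0.28022 + 0.05) = 0.33160 / 0.33022 ≈ 1.0042
Ratio ≈ 1.00:1


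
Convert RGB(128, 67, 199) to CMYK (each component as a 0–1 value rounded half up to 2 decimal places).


R'=128/255≈0.5020, G'=67/255≈0.2627, B'=199/255≈0.7804
K = 1 - max(R',G',B') = 1 - 199/255 = 56/255 = 0.21960… → 0.22
(1-R'-K)/(1-K) simplifies to (max-R)/max with max = 199:
C = (199-128)/199 = 71/199 = 0.35678… → 0.36
M = (199-67)/199 = 132/199 = 0.66331… → 0.66
Y = (199-199)/199 = 0/199 = 0 → 0.00
= CMYK(0.36, 0.66, 0.00, 0.22)


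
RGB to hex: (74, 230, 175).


R = 74 → 4A (hex)
G = 230 → E6 (hex)
B = 175 → AF (hex)
Hex = #4AE6AF


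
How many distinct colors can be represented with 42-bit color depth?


Colors = 2^bits = 2^42
= 4,398,046,511,104 colors


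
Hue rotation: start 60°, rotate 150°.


New hue = (H + rotation) mod 360
New hue = (60 + 150) mod 360
= 210 mod 360
= 210°


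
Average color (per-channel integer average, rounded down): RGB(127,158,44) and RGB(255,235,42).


Midpoint: each channel = ⌊(C₁+C₂)/2⌋
R: ⌊(127+255)/2⌋ = 191
G: ⌊(158+235)/2⌋ = 196
B: ⌊(44+42)/2⌋ = 43
= RGB(191, 196, 43)


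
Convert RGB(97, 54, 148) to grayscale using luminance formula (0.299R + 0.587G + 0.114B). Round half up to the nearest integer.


Gray = 0.299×R + 0.587×G + 0.114×B
Gray = 0.299×97 + 0.587×54 + 0.114×148
Gray = 29.003 + 31.698 + 16.872
Gray = 77.573 → round half up → 78
Gray = 78


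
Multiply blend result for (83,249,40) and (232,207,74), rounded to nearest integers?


Multiply: C = A×B/255, rounded to nearest integer
R: 83×232/255 = 19256/255 ≈ 75.514 → 76
G: 249×207/255 = 51543/255 ≈ 202.129 → 202
B: 40×74/255 = 2960/255 ≈ 11.608 → 12
= RGB(76, 202, 12)


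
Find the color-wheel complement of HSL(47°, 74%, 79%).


Complement = opposite side of color wheel = hue + 180°
H' = (47 + 180) mod 360 = 227°
S and L unchanged.
= HSL(227°, 74%, 79%)


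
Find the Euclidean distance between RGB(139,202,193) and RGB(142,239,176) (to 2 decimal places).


d = √[(R₁-R₂)² + (G₁-G₂)² + (B₁-B₂)²]
d = √[(139-142)² + (202-239)² + (193-176)²]
d = √[9 + 1369 + 289]
d = √1667
d ≈ 40.83


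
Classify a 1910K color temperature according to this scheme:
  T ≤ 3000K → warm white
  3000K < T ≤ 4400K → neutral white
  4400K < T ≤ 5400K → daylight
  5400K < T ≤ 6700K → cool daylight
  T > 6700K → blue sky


Temperature: 1910K
1910K ≤ 3000K → warm white
Classification: warm white


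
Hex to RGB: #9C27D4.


9C → 156 (R)
27 → 39 (G)
D4 → 212 (B)
= RGB(156, 39, 212)


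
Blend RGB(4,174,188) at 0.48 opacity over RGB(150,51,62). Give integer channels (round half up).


C = α×F + (1-α)×B, with 1-α = 0.52
R: 0.48×4 + 0.52×150 = 1.92 + 78.00 = 79.92 → 80
G: 0.48×174 + 0.52×51 = 83.52 + 26.52 = 110.04 → 110
B: 0.48×188 + 0.52×62 = 90.24 + 32.24 = 122.48 → 122
= RGB(80, 110, 122)


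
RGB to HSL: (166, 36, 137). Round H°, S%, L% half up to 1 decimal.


Normalize: R'=166/255≈0.6510, G'=36/255≈0.1412, B'=137/255≈0.5373
Max=166/255, Min=36/255, Δ=Max-Min=130/255
L = (Max+Min)/2 = (166+36)/510 = 202/510 = 0.39607… → L = 39.6%
L ≤ 0.5 → S = Δ/(Max+Min) = 130/(166+36) = 130/202 = 0.64356… → S = 64.4%
(the 1/255 factors cancel in S and H, so raw channel differences can be used)
Max is R' → H = 60 × (((G-B)/Δ) mod 6) = 60 × (((36-137)/130) mod 6)
  (-101)/130 = -0.7769…; negative, so add 6 → 5.2230…
  H = 60 × 5.2230… = 313.384…° → H = 313.4°
= HSL(313.4°, 64.4%, 39.6%)


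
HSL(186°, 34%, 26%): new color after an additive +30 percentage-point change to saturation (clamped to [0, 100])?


Original S = 34%
Adjustment = +30 percentage points
New S = 34 + (30) = 64
Clamp to [0, 100] → 64
= HSL(186°, 64%, 26%)


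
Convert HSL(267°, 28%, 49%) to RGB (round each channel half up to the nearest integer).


H=267°, S=0.28, L=0.49
C = (1-|2L-1|)×S = (1-|-0.02|)×0.28 = 0.2744
H' = H/60 = 267/60 ≈ 4.4500; X = C×(1-|H' mod 2 - 1|) = 0.12348
m = L - C/2 = 0.49 - 0.1372 = 0.3528
Sector ⌊H'⌋ = 4 → (R',G',B') = (0.12348, 0.0, 0.2744)
RGB = ((R'+m)×255, (G'+m)×255, (B'+m)×255) = (121.4514, 89.964, 159.936)
Round half up → RGB(121, 90, 160)


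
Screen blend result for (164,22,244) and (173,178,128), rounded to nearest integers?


Screen: C = 255 - (255-A)×(255-B)/255, rounded to nearest integer
R: 255 - (255-164)×(255-173)/255 = 255 - 7462/255 ≈ 255 - 29.263 = 225.737 → 226
G: 255 - (255-22)×(255-178)/255 = 255 - 17941/255 ≈ 255 - 70.357 = 184.643 → 185
B: 255 - (255-244)×(255-128)/255 = 255 - 1397/255 ≈ 255 - 5.478 = 249.522 → 250
= RGB(226, 185, 250)


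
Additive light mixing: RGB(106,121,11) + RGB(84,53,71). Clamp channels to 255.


Additive: each channel = min(255, C₁+C₂)
R: 106+84 = 190 → 190
G: 121+53 = 174 → 174
B: 11+71 = 82 → 82
= RGB(190, 174, 82)


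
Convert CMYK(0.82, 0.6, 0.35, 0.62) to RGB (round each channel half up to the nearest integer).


R = 255 × (1-C) × (1-K) = 255 × 0.18 × 0.38 = 17.442 → 17
G = 255 × (1-M) × (1-K) = 255 × 0.40 × 0.38 = 38.76 → 39
B = 255 × (1-Y) × (1-K) = 255 × 0.65 × 0.38 = 62.985 → 63
= RGB(17, 39, 63)


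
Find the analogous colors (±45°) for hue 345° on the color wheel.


Base hue: 345°
Left analog: (345 - 45) mod 360 = 300°
Right analog: (345 + 45) mod 360 = 30°
Analogous hues = 300° and 30°


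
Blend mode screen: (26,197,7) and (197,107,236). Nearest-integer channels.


Screen: C = 255 - (255-A)×(255-B)/255, rounded to nearest integer
R: 255 - (255-26)×(255-197)/255 = 255 - 13282/255 ≈ 255 - 52.086 = 202.914 → 203
G: 255 - (255-197)×(255-107)/255 = 255 - 8584/255 ≈ 255 - 33.663 = 221.337 → 221
B: 255 - (255-7)×(255-236)/255 = 255 - 4712/255 ≈ 255 - 18.478 = 236.522 → 237
= RGB(203, 221, 237)


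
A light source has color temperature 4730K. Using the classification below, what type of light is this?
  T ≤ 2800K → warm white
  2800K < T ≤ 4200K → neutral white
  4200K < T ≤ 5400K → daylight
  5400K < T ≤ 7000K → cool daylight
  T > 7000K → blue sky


Temperature: 4730K
4200K < 4730K ≤ 5400K → daylight
Classification: daylight


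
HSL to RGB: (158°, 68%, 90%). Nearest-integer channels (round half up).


H=158°, S=0.68, L=0.90
C = (1-|2L-1|)×S = (1-|0.80|)×0.68 = 0.136
H' = H/60 = 158/60 ≈ 2.6333; X = C×(1-|H' mod 2 - 1|) ≈ 0.0861
m = L - C/2 = 0.90 - 0.068 = 0.832
Sector ⌊H'⌋ = 2 → (R',G',B') = (0.0, 0.136, ≈0.0861)
RGB = ((R'+m)×255, (G'+m)×255, (B'+m)×255) = (212.16, 246.84, 234.124)
Round half up → RGB(212, 247, 234)


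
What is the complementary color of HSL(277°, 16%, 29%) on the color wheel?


Complement = opposite side of color wheel = hue + 180°
H' = (277 + 180) mod 360 = 97°
S and L unchanged.
= HSL(97°, 16%, 29%)


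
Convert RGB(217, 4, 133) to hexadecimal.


R = 217 → D9 (hex)
G = 4 → 04 (hex)
B = 133 → 85 (hex)
Hex = #D90485


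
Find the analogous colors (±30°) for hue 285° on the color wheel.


Base hue: 285°
Left analog: (285 - 30) mod 360 = 255°
Right analog: (285 + 30) mod 360 = 315°
Analogous hues = 255° and 315°


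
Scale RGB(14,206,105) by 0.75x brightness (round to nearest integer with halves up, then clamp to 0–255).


Multiply each channel by 0.75, round half up, clamp to [0, 255]
R: 14×0.75 = 10.5 → round → 11
G: 206×0.75 = 154.5 → round → 155
B: 105×0.75 = 78.75 → round → 79
= RGB(11, 155, 79)


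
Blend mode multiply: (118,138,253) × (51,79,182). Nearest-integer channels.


Multiply: C = A×B/255, rounded to nearest integer
R: 118×51/255 = 6018/255 ≈ 23.600 → 24
G: 138×79/255 = 10902/255 ≈ 42.753 → 43
B: 253×182/255 = 46046/255 ≈ 180.573 → 181
= RGB(24, 43, 181)


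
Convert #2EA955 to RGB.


2E → 46 (R)
A9 → 169 (G)
55 → 85 (B)
= RGB(46, 169, 85)


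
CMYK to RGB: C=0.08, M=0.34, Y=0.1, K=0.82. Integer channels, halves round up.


R = 255 × (1-C) × (1-K) = 255 × 0.92 × 0.18 = 42.228 → 42
G = 255 × (1-M) × (1-K) = 255 × 0.66 × 0.18 = 30.294 → 30
B = 255 × (1-Y) × (1-K) = 255 × 0.90 × 0.18 = 41.31 → 41
= RGB(42, 30, 41)


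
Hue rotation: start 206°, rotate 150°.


New hue = (H + rotation) mod 360
New hue = (206 + 150) mod 360
= 356 mod 360
= 356°


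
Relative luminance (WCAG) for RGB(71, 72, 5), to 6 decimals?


Linearize each channel (sRGB transfer function): c = v/255; c_lin = c/12.92 if c ≤ 0.04045, else ((c+0.055)/1.055)^2.4
  R: 71/255 ≈ 0.278431 > 0.04045 → ((0.278431+0.055)/1.055)^2.4 ≈ 0.063010
  G: 72/255 ≈ 0.282353 > 0.04045 → ((0.282353+0.055)/1.055)^2.4 ≈ 0.064803
  B: 5/255 ≈ 0.019608 ≤ 0.04045 → 0.019608/12.92 ≈ 0.001518
R_lin = 0.063010, G_lin = 0.064803, B_lin = 0.001518
L = 0.2126×R + 0.7152×G + 0.0722×B
L = 0.2126×0.063010 + 0.7152×0.064803 + 0.0722×0.001518
L ≈ 0.059853


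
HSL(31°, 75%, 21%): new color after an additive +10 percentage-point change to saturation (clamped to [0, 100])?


Original S = 75%
Adjustment = +10 percentage points
New S = 75 + (10) = 85
Clamp to [0, 100] → 85
= HSL(31°, 85%, 21%)


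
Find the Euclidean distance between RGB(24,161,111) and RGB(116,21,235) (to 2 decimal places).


d = √[(R₁-R₂)² + (G₁-G₂)² + (B₁-B₂)²]
d = √[(24-116)² + (161-21)² + (111-235)²]
d = √[8464 + 19600 + 15376]
d = √43440
d ≈ 208.42


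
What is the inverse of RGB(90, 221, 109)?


Invert: (255-R, 255-G, 255-B)
R: 255-90 = 165
G: 255-221 = 34
B: 255-109 = 146
= RGB(165, 34, 146)


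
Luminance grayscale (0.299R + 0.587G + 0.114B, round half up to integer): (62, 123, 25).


Gray = 0.299×R + 0.587×G + 0.114×B
Gray = 0.299×62 + 0.587×123 + 0.114×25
Gray = 18.538 + 72.201 + 2.850
Gray = 93.589 → round half up → 94
Gray = 94


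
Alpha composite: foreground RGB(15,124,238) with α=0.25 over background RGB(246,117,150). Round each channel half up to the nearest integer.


C = α×F + (1-α)×B, with 1-α = 0.75
R: 0.25×15 + 0.75×246 = 3.75 + 184.50 = 188.25 → 188
G: 0.25×124 + 0.75×117 = 31.00 + 87.75 = 118.75 → 119
B: 0.25×238 + 0.75×150 = 59.50 + 112.50 = 172.00 → 172
= RGB(188, 119, 172)


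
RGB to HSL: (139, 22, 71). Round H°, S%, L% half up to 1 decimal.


Normalize: R'=139/255≈0.5451, G'=22/255≈0.0863, B'=71/255≈0.2784
Max=139/255, Min=22/255, Δ=Max-Min=117/255
L = (Max+Min)/2 = (139+22)/510 = 161/510 = 0.31568… → L = 31.6%
L ≤ 0.5 → S = Δ/(Max+Min) = 117/(139+22) = 117/161 = 0.72670… → S = 72.7%
(the 1/255 factors cancel in S and H, so raw channel differences can be used)
Max is R' → H = 60 × (((G-B)/Δ) mod 6) = 60 × (((22-71)/117) mod 6)
  (-49)/117 = -0.4188…; negative, so add 6 → 5.5811…
  H = 60 × 5.5811… = 334.871…° → H = 334.9°
= HSL(334.9°, 72.7%, 31.6%)


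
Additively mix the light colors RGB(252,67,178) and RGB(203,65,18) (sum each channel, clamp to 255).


Additive: each channel = min(255, C₁+C₂)
R: 252+203 = 455 → 255
G: 67+65 = 132 → 132
B: 178+18 = 196 → 196
= RGB(255, 132, 196)


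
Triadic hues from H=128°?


Triadic: equally spaced at 120° intervals
H1 = 128°
H2 = (128 + 120) mod 360 = 248°
H3 = (128 + 240) mod 360 = 8°
Triadic = 128°, 248°, 8°


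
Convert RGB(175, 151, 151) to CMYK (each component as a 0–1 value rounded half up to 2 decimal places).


R'=175/255≈0.6863, G'=151/255≈0.5922, B'=151/255≈0.5922
K = 1 - max(R',G',B') = 1 - 175/255 = 80/255 = 0.31372… → 0.31
(1-R'-K)/(1-K) simplifies to (max-R)/max with max = 175:
C = (175-175)/175 = 0/175 = 0 → 0.00
M = (175-151)/175 = 24/175 = 0.13714… → 0.14
Y = (175-151)/175 = 24/175 = 0.13714… → 0.14
= CMYK(0.00, 0.14, 0.14, 0.31)


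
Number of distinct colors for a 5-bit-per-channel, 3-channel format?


Total bits = 5 bits/channel × 3 channels = 15 bits
Distinct colors = 2^15
= 32,768 colors


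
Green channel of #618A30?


Color: #618A30
R = 61 = 97
G = 8A = 138
B = 30 = 48
Green = 138


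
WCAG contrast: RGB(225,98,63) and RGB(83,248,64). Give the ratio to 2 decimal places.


Linearize each sRGB channel c=v/255: c/12.92 if c ≤ 0.04045 else ((c+0.055)/1.055)^2.4
L = 0.2126×R_lin + 0.7152×G_lin + 0.0722×B_lin
Color 1 (225,98,63):
  R=225: 225/255≈0.8824 > 0.04045 → ((0.8824+0.055)/1.055)^2.4 ≈ 0.75294
  G=98: 98/255≈0.3843 > 0.04045 → ((0.3843+0.055)/1.055)^2.4 ≈ 0.12214
  B=63: 63/255≈0.2471 > 0.04045 → ((0.2471+0.055)/1.055)^2.4 ≈ 0.04971
  L1 = 0.2126×0.75294 + 0.7152×0.12214 + 0.0722×0.04971 ≈ 0.25102
Color 2 (83,248,64):
  R=83: 83/255≈0.3255 > 0.04045 → ((0.3255+0.055)/1.055)^2.4 ≈ 0.08650
  G=248: 248/255≈0.9725 > 0.04045 → ((0.9725+0.055)/1.055)^2.4 ≈ 0.93869
  B=64: 64/255≈0.2510 > 0.04045 → ((0.2510+0.055)/1.055)^2.4 ≈ 0.05127
  L2 = 0.2126×0.08650 + 0.7152×0.93869 + 0.0722×0.05127 ≈ 0.69344
Lighter = 0.69344, Darker = 0.25102
Ratio = (L_lighter + 0.05) / (L_darker + 0.05)
Ratio = (0.69344 + 0.05) / (0.25102 + 0.05) = 0.74344 / 0.30102 ≈ 2.4698
Ratio ≈ 2.47:1


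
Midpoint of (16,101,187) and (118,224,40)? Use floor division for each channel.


Midpoint: each channel = ⌊(C₁+C₂)/2⌋
R: ⌊(16+118)/2⌋ = 67
G: ⌊(101+224)/2⌋ = 162
B: ⌊(187+40)/2⌋ = 113
= RGB(67, 162, 113)


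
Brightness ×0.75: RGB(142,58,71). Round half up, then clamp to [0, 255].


Multiply each channel by 0.75, round half up, clamp to [0, 255]
R: 142×0.75 = 106.5 → round → 107
G: 58×0.75 = 43.5 → round → 44
B: 71×0.75 = 53.25 → round → 53
= RGB(107, 44, 53)


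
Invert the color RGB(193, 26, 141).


Invert: (255-R, 255-G, 255-B)
R: 255-193 = 62
G: 255-26 = 229
B: 255-141 = 114
= RGB(62, 229, 114)


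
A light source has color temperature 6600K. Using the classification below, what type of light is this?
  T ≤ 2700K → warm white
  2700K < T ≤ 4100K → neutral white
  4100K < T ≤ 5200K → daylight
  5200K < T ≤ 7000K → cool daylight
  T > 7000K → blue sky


Temperature: 6600K
5200K < 6600K ≤ 7000K → cool daylight
Classification: cool daylight


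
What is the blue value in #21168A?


Color: #21168A
R = 21 = 33
G = 16 = 22
B = 8A = 138
Blue = 138


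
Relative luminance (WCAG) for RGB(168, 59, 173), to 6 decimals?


Linearize each channel (sRGB transfer function): c = v/255; c_lin = c/12.92 if c ≤ 0.04045, else ((c+0.055)/1.055)^2.4
  R: 168/255 ≈ 0.658824 > 0.04045 → ((0.658824+0.055)/1.055)^2.4 ≈ 0.391572
  G: 59/255 ≈ 0.231373 > 0.04045 → ((0.231373+0.055)/1.055)^2.4 ≈ 0.043735
  B: 173/255 ≈ 0.678431 > 0.04045 → ((0.678431+0.055)/1.055)^2.4 ≈ 0.417885
R_lin = 0.391572, G_lin = 0.043735, B_lin = 0.417885
L = 0.2126×R + 0.7152×G + 0.0722×B
L = 0.2126×0.391572 + 0.7152×0.043735 + 0.0722×0.417885
L ≈ 0.144699


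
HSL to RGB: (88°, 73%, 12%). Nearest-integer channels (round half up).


H=88°, S=0.73, L=0.12
C = (1-|2L-1|)×S = (1-|-0.76|)×0.73 = 0.1752
H' = H/60 = 88/60 ≈ 1.4667; X = C×(1-|H' mod 2 - 1|) = 0.09344
m = L - C/2 = 0.12 - 0.0876 = 0.0324
Sector ⌊H'⌋ = 1 → (R',G',B') = (0.09344, 0.1752, 0.0)
RGB = ((R'+m)×255, (G'+m)×255, (B'+m)×255) = (32.0892, 52.938, 8.262)
Round half up → RGB(32, 53, 8)


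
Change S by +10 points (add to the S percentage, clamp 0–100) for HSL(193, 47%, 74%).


Original S = 47%
Adjustment = +10 percentage points
New S = 47 + (10) = 57
Clamp to [0, 100] → 57
= HSL(193°, 57%, 74%)


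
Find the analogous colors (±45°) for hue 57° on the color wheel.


Base hue: 57°
Left analog: (57 - 45) mod 360 = 12°
Right analog: (57 + 45) mod 360 = 102°
Analogous hues = 12° and 102°


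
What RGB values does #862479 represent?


86 → 134 (R)
24 → 36 (G)
79 → 121 (B)
= RGB(134, 36, 121)


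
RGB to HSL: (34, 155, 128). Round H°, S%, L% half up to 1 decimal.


Normalize: R'=34/255≈0.1333, G'=155/255≈0.6078, B'=128/255≈0.5020
Max=155/255, Min=34/255, Δ=Max-Min=121/255
L = (Max+Min)/2 = (155+34)/510 = 189/510 = 0.37058… → L = 37.1%
L ≤ 0.5 → S = Δ/(Max+Min) = 121/(155+34) = 121/189 = 0.64021… → S = 64.0%
(the 1/255 factors cancel in S and H, so raw channel differences can be used)
Max is G' → H = 60 × ((B-R)/Δ + 2) = 60 × ((128-34)/121 + 2)
  94/121 + 2 = 0.7768… + 2 = 2.7768…
  H = 60 × 2.7768… = 166.611…° → H = 166.6°
= HSL(166.6°, 64.0%, 37.1%)


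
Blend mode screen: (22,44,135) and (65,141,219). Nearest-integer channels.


Screen: C = 255 - (255-A)×(255-B)/255, rounded to nearest integer
R: 255 - (255-22)×(255-65)/255 = 255 - 44270/255 ≈ 255 - 173.608 = 81.392 → 81
G: 255 - (255-44)×(255-141)/255 = 255 - 24054/255 ≈ 255 - 94.329 = 160.671 → 161
B: 255 - (255-135)×(255-219)/255 = 255 - 4320/255 ≈ 255 - 16.941 = 238.059 → 238
= RGB(81, 161, 238)


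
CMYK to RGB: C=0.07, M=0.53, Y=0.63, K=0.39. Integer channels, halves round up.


R = 255 × (1-C) × (1-K) = 255 × 0.93 × 0.61 = 144.6615 → 145
G = 255 × (1-M) × (1-K) = 255 × 0.47 × 0.61 = 73.1085 → 73
B = 255 × (1-Y) × (1-K) = 255 × 0.37 × 0.61 = 57.5535 → 58
= RGB(145, 73, 58)


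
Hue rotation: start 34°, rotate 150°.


New hue = (H + rotation) mod 360
New hue = (34 + 150) mod 360
= 184 mod 360
= 184°


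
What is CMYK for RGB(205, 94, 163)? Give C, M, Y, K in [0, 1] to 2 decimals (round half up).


R'=205/255≈0.8039, G'=94/255≈0.3686, B'=163/255≈0.6392
K = 1 - max(R',G',B') = 1 - 205/255 = 50/255 = 0.19607… → 0.20
(1-R'-K)/(1-K) simplifies to (max-R)/max with max = 205:
C = (205-205)/205 = 0/205 = 0 → 0.00
M = (205-94)/205 = 111/205 = 0.54146… → 0.54
Y = (205-163)/205 = 42/205 = 0.20487… → 0.20
= CMYK(0.00, 0.54, 0.20, 0.20)


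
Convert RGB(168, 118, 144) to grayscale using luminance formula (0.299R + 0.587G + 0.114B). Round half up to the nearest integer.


Gray = 0.299×R + 0.587×G + 0.114×B
Gray = 0.299×168 + 0.587×118 + 0.114×144
Gray = 50.232 + 69.266 + 16.416
Gray = 135.914 → round half up → 136
Gray = 136


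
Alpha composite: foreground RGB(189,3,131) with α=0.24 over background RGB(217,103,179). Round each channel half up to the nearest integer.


C = α×F + (1-α)×B, with 1-α = 0.76
R: 0.24×189 + 0.76×217 = 45.36 + 164.92 = 210.28 → 210
G: 0.24×3 + 0.76×103 = 0.72 + 78.28 = 79.00 → 79
B: 0.24×131 + 0.76×179 = 31.44 + 136.04 = 167.48 → 167
= RGB(210, 79, 167)


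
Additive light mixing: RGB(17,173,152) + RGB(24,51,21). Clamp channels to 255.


Additive: each channel = min(255, C₁+C₂)
R: 17+24 = 41 → 41
G: 173+51 = 224 → 224
B: 152+21 = 173 → 173
= RGB(41, 224, 173)


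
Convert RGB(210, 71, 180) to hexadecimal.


R = 210 → D2 (hex)
G = 71 → 47 (hex)
B = 180 → B4 (hex)
Hex = #D247B4


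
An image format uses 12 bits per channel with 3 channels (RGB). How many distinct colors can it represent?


Total bits = 12 bits/channel × 3 channels = 36 bits
Distinct colors = 2^36
= 68,719,476,736 colors


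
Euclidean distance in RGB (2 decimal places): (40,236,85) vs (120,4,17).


d = √[(R₁-R₂)² + (G₁-G₂)² + (B₁-B₂)²]
d = √[(40-120)² + (236-4)² + (85-17)²]
d = √[6400 + 53824 + 4624]
d = √64848
d ≈ 254.65


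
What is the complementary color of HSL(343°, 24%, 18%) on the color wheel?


Complement = opposite side of color wheel = hue + 180°
H' = (343 + 180) mod 360 = 163°
S and L unchanged.
= HSL(163°, 24%, 18%)


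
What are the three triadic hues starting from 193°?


Triadic: equally spaced at 120° intervals
H1 = 193°
H2 = (193 + 120) mod 360 = 313°
H3 = (193 + 240) mod 360 = 73°
Triadic = 193°, 313°, 73°


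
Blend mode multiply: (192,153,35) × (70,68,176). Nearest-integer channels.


Multiply: C = A×B/255, rounded to nearest integer
R: 192×70/255 = 13440/255 ≈ 52.706 → 53
G: 153×68/255 = 10404/255 ≈ 40.800 → 41
B: 35×176/255 = 6160/255 ≈ 24.157 → 24
= RGB(53, 41, 24)


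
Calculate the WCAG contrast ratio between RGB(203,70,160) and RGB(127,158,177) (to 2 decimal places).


Linearize each sRGB channel c=v/255: c/12.92 if c ≤ 0.04045 else ((c+0.055)/1.055)^2.4
L = 0.2126×R_lin + 0.7152×G_lin + 0.0722×B_lin
Color 1 (203,70,160):
  R=203: 203/255≈0.7961 > 0.04045 → ((0.7961+0.055)/1.055)^2.4 ≈ 0.59720
  G=70: 70/255≈0.2745 > 0.04045 → ((0.2745+0.055)/1.055)^2.4 ≈ 0.06125
  B=160: 160/255≈0.6275 > 0.04045 → ((0.6275+0.055)/1.055)^2.4 ≈ 0.35153
  L1 = 0.2126×0.59720 + 0.7152×0.06125 + 0.0722×0.35153 ≈ 0.19615
Color 2 (127,158,177):
  R=127: 127/255≈0.4980 > 0.04045 → ((0.4980+0.055)/1.055)^2.4 ≈ 0.21223
  G=158: 158/255≈0.6196 > 0.04045 → ((0.6196+0.055)/1.055)^2.4 ≈ 0.34191
  B=177: 177/255≈0.6941 > 0.04045 → ((0.6941+0.055)/1.055)^2.4 ≈ 0.43966
  L2 = 0.2126×0.21223 + 0.7152×0.34191 + 0.0722×0.43966 ≈ 0.32140
Lighter = 0.32140, Darker = 0.19615
Ratio = (L_lighter + 0.05) / (L_darker + 0.05)
Ratio = (0.32140 + 0.05) / (0.19615 + 0.05) = 0.37140 / 0.24615 ≈ 1.5088
Ratio ≈ 1.51:1


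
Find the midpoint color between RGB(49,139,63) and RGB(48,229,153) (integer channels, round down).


Midpoint: each channel = ⌊(C₁+C₂)/2⌋
R: ⌊(49+48)/2⌋ = 48
G: ⌊(139+229)/2⌋ = 184
B: ⌊(63+153)/2⌋ = 108
= RGB(48, 184, 108)


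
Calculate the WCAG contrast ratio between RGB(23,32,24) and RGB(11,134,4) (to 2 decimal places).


Linearize each sRGB channel c=v/255: c/12.92 if c ≤ 0.04045 else ((c+0.055)/1.055)^2.4
L = 0.2126×R_lin + 0.7152×G_lin + 0.0722×B_lin
Color 1 (23,32,24):
  R=23: 23/255≈0.0902 > 0.04045 → ((0.0902+0.055)/1.055)^2.4 ≈ 0.00857
  G=32: 32/255≈0.1255 > 0.04045 → ((0.1255+0.055)/1.055)^2.4 ≈ 0.01444
  B=24: 24/255≈0.0941 > 0.04045 → ((0.0941+0.055)/1.055)^2.4 ≈ 0.00913
  L1 = 0.2126×0.00857 + 0.7152×0.01444 + 0.0722×0.00913 ≈ 0.01281
Color 2 (11,134,4):
  R=11: 11/255≈0.0431 > 0.04045 → ((0.0431+0.055)/1.055)^2.4 ≈ 0.00335
  G=134: 134/255≈0.5255 > 0.04045 → ((0.5255+0.055)/1.055)^2.4 ≈ 0.23840
  B=4: 4/255≈0.0157 ≤ 0.04045 → 0.0157/12.92 ≈ 0.00121
  L2 = 0.2126×0.00335 + 0.7152×0.23840 + 0.0722×0.00121 ≈ 0.17130
Lighter = 0.17130, Darker = 0.01281
Ratio = (L_lighter + 0.05) / (L_darker + 0.05)
Ratio = (0.17130 + 0.05) / (0.01281 + 0.05) = 0.22130 / 0.06281 ≈ 3.5233
Ratio ≈ 3.52:1


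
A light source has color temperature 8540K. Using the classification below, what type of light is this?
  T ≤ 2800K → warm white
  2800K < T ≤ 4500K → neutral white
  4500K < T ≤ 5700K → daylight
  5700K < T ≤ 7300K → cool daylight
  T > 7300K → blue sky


Temperature: 8540K
8540K > 7300K → blue sky
Classification: blue sky


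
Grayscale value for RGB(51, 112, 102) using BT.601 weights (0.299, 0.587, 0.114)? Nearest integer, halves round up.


Gray = 0.299×R + 0.587×G + 0.114×B
Gray = 0.299×51 + 0.587×112 + 0.114×102
Gray = 15.249 + 65.744 + 11.628
Gray = 92.621 → round half up → 93
Gray = 93


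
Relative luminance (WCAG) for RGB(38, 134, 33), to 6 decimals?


Linearize each channel (sRGB transfer function): c = v/255; c_lin = c/12.92 if c ≤ 0.04045, else ((c+0.055)/1.055)^2.4
  R: 38/255 ≈ 0.149020 > 0.04045 → ((0.149020+0.055)/1.055)^2.4 ≈ 0.019382
  G: 134/255 ≈ 0.525490 > 0.04045 → ((0.525490+0.055)/1.055)^2.4 ≈ 0.238398
  B: 33/255 ≈ 0.129412 > 0.04045 → ((0.129412+0.055)/1.055)^2.4 ≈ 0.015209
R_lin = 0.019382, G_lin = 0.238398, B_lin = 0.015209
L = 0.2126×R + 0.7152×G + 0.0722×B
L = 0.2126×0.019382 + 0.7152×0.238398 + 0.0722×0.015209
L ≈ 0.175721


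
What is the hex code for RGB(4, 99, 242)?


R = 4 → 04 (hex)
G = 99 → 63 (hex)
B = 242 → F2 (hex)
Hex = #0463F2


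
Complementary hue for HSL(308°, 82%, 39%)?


Complement = opposite side of color wheel = hue + 180°
H' = (308 + 180) mod 360 = 128°
S and L unchanged.
= HSL(128°, 82%, 39%)


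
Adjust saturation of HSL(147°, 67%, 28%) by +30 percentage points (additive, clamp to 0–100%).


Original S = 67%
Adjustment = +30 percentage points
New S = 67 + (30) = 97
Clamp to [0, 100] → 97
= HSL(147°, 97%, 28%)


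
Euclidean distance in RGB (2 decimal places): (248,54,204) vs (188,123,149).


d = √[(R₁-R₂)² + (G₁-G₂)² + (B₁-B₂)²]
d = √[(248-188)² + (54-123)² + (204-149)²]
d = √[3600 + 4761 + 3025]
d = √11386
d ≈ 106.71


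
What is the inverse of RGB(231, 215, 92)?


Invert: (255-R, 255-G, 255-B)
R: 255-231 = 24
G: 255-215 = 40
B: 255-92 = 163
= RGB(24, 40, 163)


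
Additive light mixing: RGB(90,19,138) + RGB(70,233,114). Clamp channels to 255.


Additive: each channel = min(255, C₁+C₂)
R: 90+70 = 160 → 160
G: 19+233 = 252 → 252
B: 138+114 = 252 → 252
= RGB(160, 252, 252)


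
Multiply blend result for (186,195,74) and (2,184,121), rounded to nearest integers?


Multiply: C = A×B/255, rounded to nearest integer
R: 186×2/255 = 372/255 ≈ 1.459 → 1
G: 195×184/255 = 35880/255 ≈ 140.706 → 141
B: 74×121/255 = 8954/255 ≈ 35.114 → 35
= RGB(1, 141, 35)


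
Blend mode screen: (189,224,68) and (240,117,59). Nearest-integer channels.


Screen: C = 255 - (255-A)×(255-B)/255, rounded to nearest integer
R: 255 - (255-189)×(255-240)/255 = 255 - 990/255 ≈ 255 - 3.882 = 251.118 → 251
G: 255 - (255-224)×(255-117)/255 = 255 - 4278/255 ≈ 255 - 16.776 = 238.224 → 238
B: 255 - (255-68)×(255-59)/255 = 255 - 36652/255 ≈ 255 - 143.733 = 111.267 → 111
= RGB(251, 238, 111)


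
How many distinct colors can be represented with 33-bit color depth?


Colors = 2^bits = 2^33
= 8,589,934,592 colors


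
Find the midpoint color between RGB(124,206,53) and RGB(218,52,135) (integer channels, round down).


Midpoint: each channel = ⌊(C₁+C₂)/2⌋
R: ⌊(124+218)/2⌋ = 171
G: ⌊(206+52)/2⌋ = 129
B: ⌊(53+135)/2⌋ = 94
= RGB(171, 129, 94)


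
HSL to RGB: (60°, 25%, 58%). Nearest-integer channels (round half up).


H=60°, S=0.25, L=0.58
C = (1-|2L-1|)×S = (1-|0.16|)×0.25 = 0.21
H' = H/60 = 60/60 ≈ 1.0000; X = C×(1-|H' mod 2 - 1|) = 0.21
m = L - C/2 = 0.58 - 0.105 = 0.475
Sector ⌊H'⌋ = 1 → (R',G',B') = (0.21, 0.21, 0.0)
RGB = ((R'+m)×255, (G'+m)×255, (B'+m)×255) = (174.675, 174.675, 121.125)
Round half up → RGB(175, 175, 121)


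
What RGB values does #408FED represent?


40 → 64 (R)
8F → 143 (G)
ED → 237 (B)
= RGB(64, 143, 237)


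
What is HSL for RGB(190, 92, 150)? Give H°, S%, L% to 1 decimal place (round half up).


Normalize: R'=190/255≈0.7451, G'=92/255≈0.3608, B'=150/255≈0.5882
Max=190/255, Min=92/255, Δ=Max-Min=98/255
L = (Max+Min)/2 = (190+92)/510 = 282/510 = 0.55294… → L = 55.3%
L > 0.5 → S = Δ/(2-Max-Min) = 98/(510-190-92) = 98/228 = 0.42982… → S = 43.0%
(the 1/255 factors cancel in S and H, so raw channel differences can be used)
Max is R' → H = 60 × (((G-B)/Δ) mod 6) = 60 × (((92-150)/98) mod 6)
  (-58)/98 = -0.5918…; negative, so add 6 → 5.4081…
  H = 60 × 5.4081… = 324.489…° → H = 324.5°
= HSL(324.5°, 43.0%, 55.3%)


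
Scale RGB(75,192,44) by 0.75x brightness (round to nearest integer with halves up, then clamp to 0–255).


Multiply each channel by 0.75, round half up, clamp to [0, 255]
R: 75×0.75 = 56.25 → round → 56
G: 192×0.75 = 144
B: 44×0.75 = 33
= RGB(56, 144, 33)


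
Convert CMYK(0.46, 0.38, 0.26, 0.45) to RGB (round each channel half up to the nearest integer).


R = 255 × (1-C) × (1-K) = 255 × 0.54 × 0.55 = 75.735 → 76
G = 255 × (1-M) × (1-K) = 255 × 0.62 × 0.55 = 86.955 → 87
B = 255 × (1-Y) × (1-K) = 255 × 0.74 × 0.55 = 103.785 → 104
= RGB(76, 87, 104)


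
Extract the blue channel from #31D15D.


Color: #31D15D
R = 31 = 49
G = D1 = 209
B = 5D = 93
Blue = 93


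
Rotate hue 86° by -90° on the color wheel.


New hue = (H + rotation) mod 360
New hue = (86 -90) mod 360
= -4 mod 360
= 356°


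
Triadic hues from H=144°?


Triadic: equally spaced at 120° intervals
H1 = 144°
H2 = (144 + 120) mod 360 = 264°
H3 = (144 + 240) mod 360 = 24°
Triadic = 144°, 264°, 24°


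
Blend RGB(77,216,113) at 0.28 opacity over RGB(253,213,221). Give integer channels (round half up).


C = α×F + (1-α)×B, with 1-α = 0.72
R: 0.28×77 + 0.72×253 = 21.56 + 182.16 = 203.72 → 204
G: 0.28×216 + 0.72×213 = 60.48 + 153.36 = 213.84 → 214
B: 0.28×113 + 0.72×221 = 31.64 + 159.12 = 190.76 → 191
= RGB(204, 214, 191)


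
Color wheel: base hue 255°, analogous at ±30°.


Base hue: 255°
Left analog: (255 - 30) mod 360 = 225°
Right analog: (255 + 30) mod 360 = 285°
Analogous hues = 225° and 285°


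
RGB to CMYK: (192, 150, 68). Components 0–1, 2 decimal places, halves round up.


R'=192/255≈0.7529, G'=150/255≈0.5882, B'=68/255≈0.2667
K = 1 - max(R',G',B') = 1 - 192/255 = 63/255 = 0.24705… → 0.25
(1-R'-K)/(1-K) simplifies to (max-R)/max with max = 192:
C = (192-192)/192 = 0/192 = 0 → 0.00
M = (192-150)/192 = 42/192 = 0.21875 → 0.22
Y = (192-68)/192 = 124/192 = 0.64583… → 0.65
= CMYK(0.00, 0.22, 0.65, 0.25)


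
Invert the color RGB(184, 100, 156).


Invert: (255-R, 255-G, 255-B)
R: 255-184 = 71
G: 255-100 = 155
B: 255-156 = 99
= RGB(71, 155, 99)


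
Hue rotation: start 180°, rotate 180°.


New hue = (H + rotation) mod 360
New hue = (180 + 180) mod 360
= 360 mod 360
= 0°


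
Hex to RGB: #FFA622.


FF → 255 (R)
A6 → 166 (G)
22 → 34 (B)
= RGB(255, 166, 34)


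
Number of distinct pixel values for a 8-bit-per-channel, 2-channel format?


Total bits = 8 bits/channel × 2 channels = 16 bits
Distinct pixel values = 2^16
= 65,536 pixel values


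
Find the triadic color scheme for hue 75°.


Triadic: equally spaced at 120° intervals
H1 = 75°
H2 = (75 + 120) mod 360 = 195°
H3 = (75 + 240) mod 360 = 315°
Triadic = 75°, 195°, 315°


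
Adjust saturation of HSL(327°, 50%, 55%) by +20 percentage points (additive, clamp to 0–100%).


Original S = 50%
Adjustment = +20 percentage points
New S = 50 + (20) = 70
Clamp to [0, 100] → 70
= HSL(327°, 70%, 55%)


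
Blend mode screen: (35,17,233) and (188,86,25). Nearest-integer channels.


Screen: C = 255 - (255-A)×(255-B)/255, rounded to nearest integer
R: 255 - (255-35)×(255-188)/255 = 255 - 14740/255 ≈ 255 - 57.804 = 197.196 → 197
G: 255 - (255-17)×(255-86)/255 = 255 - 40222/255 ≈ 255 - 157.733 = 97.267 → 97
B: 255 - (255-233)×(255-25)/255 = 255 - 5060/255 ≈ 255 - 19.843 = 235.157 → 235
= RGB(197, 97, 235)


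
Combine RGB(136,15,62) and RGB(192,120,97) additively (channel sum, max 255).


Additive: each channel = min(255, C₁+C₂)
R: 136+192 = 328 → 255
G: 15+120 = 135 → 135
B: 62+97 = 159 → 159
= RGB(255, 135, 159)


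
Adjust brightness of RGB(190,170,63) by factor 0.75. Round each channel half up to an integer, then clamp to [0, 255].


Multiply each channel by 0.75, round half up, clamp to [0, 255]
R: 190×0.75 = 142.5 → round → 143
G: 170×0.75 = 127.5 → round → 128
B: 63×0.75 = 47.25 → round → 47
= RGB(143, 128, 47)


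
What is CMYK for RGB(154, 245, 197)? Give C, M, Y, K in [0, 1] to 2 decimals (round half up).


R'=154/255≈0.6039, G'=245/255≈0.9608, B'=197/255≈0.7725
K = 1 - max(R',G',B') = 1 - 245/255 = 10/255 = 0.03921… → 0.04
(1-R'-K)/(1-K) simplifies to (max-R)/max with max = 245:
C = (245-154)/245 = 91/245 = 0.37142… → 0.37
M = (245-245)/245 = 0/245 = 0 → 0.00
Y = (245-197)/245 = 48/245 = 0.19591… → 0.20
= CMYK(0.37, 0.00, 0.20, 0.04)


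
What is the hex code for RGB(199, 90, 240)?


R = 199 → C7 (hex)
G = 90 → 5A (hex)
B = 240 → F0 (hex)
Hex = #C75AF0


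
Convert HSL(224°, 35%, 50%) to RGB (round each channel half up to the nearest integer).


H=224°, S=0.35, L=0.50
C = (1-|2L-1|)×S = (1-|0.00|)×0.35 = 0.35
H' = H/60 = 224/60 ≈ 3.7333; X = C×(1-|H' mod 2 - 1|) ≈ 0.0933
m = L - C/2 = 0.50 - 0.175 = 0.325
Sector ⌊H'⌋ = 3 → (R',G',B') = (0.0, ≈0.0933, 0.35)
RGB = ((R'+m)×255, (G'+m)×255, (B'+m)×255) = (82.875, 106.675, 172.125)
Round half up → RGB(83, 107, 172)


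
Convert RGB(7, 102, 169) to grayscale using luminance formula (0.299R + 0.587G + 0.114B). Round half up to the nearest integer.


Gray = 0.299×R + 0.587×G + 0.114×B
Gray = 0.299×7 + 0.587×102 + 0.114×169
Gray = 2.093 + 59.874 + 19.266
Gray = 81.233 → round half up → 81
Gray = 81


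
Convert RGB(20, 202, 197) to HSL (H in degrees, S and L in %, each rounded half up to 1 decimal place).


Normalize: R'=20/255≈0.0784, G'=202/255≈0.7922, B'=197/255≈0.7725
Max=202/255, Min=20/255, Δ=Max-Min=182/255
L = (Max+Min)/2 = (202+20)/510 = 222/510 = 0.43529… → L = 43.5%
L ≤ 0.5 → S = Δ/(Max+Min) = 182/(202+20) = 182/222 = 0.81981… → S = 82.0%
(the 1/255 factors cancel in S and H, so raw channel differences can be used)
Max is G' → H = 60 × ((B-R)/Δ + 2) = 60 × ((197-20)/182 + 2)
  177/182 + 2 = 0.9725… + 2 = 2.9725…
  H = 60 × 2.9725… = 178.351…° → H = 178.4°
= HSL(178.4°, 82.0%, 43.5%)


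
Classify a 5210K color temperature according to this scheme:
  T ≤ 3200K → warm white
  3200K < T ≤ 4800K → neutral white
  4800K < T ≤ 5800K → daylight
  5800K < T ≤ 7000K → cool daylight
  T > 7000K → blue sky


Temperature: 5210K
4800K < 5210K ≤ 5800K → daylight
Classification: daylight


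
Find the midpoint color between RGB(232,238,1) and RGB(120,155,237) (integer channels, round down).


Midpoint: each channel = ⌊(C₁+C₂)/2⌋
R: ⌊(232+120)/2⌋ = 176
G: ⌊(238+155)/2⌋ = 196
B: ⌊(1+237)/2⌋ = 119
= RGB(176, 196, 119)


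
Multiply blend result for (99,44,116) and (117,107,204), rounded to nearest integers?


Multiply: C = A×B/255, rounded to nearest integer
R: 99×117/255 = 11583/255 ≈ 45.424 → 45
G: 44×107/255 = 4708/255 ≈ 18.463 → 18
B: 116×204/255 = 23664/255 ≈ 92.800 → 93
= RGB(45, 18, 93)


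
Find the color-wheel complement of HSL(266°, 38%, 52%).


Complement = opposite side of color wheel = hue + 180°
H' = (266 + 180) mod 360 = 86°
S and L unchanged.
= HSL(86°, 38%, 52%)
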